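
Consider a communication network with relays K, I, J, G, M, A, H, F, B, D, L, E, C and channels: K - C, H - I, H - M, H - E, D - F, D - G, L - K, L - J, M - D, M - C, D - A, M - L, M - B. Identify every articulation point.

D, H, L, M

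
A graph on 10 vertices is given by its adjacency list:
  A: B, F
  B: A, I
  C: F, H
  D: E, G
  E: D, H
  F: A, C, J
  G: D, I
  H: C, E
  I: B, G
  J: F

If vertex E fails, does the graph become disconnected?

No

Deleting E leaves 1 component (was 1) (its neighbors D, H remain connected to each other), so E is not a cut vertex.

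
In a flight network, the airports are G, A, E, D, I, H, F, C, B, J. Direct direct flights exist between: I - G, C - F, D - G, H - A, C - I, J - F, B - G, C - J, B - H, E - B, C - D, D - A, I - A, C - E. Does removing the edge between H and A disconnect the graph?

After removing H - A, the path H-B-G-D-A still connects them, so the edge is not a bridge.

No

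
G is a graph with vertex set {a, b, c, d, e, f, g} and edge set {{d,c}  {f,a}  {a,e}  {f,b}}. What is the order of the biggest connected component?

4

g is isolated — a component by itself.
Starting from c we can reach c, d. That is one component of size 2.
Starting from a we can reach a, b, e, f. That is one component of size 4.
The largest has 4 vertices.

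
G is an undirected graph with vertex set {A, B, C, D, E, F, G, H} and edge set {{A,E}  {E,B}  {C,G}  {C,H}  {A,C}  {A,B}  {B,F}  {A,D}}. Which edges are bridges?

The edges on the cycle A-E-B-A are not bridges since each lies on that cycle.
But removing A–D disconnects A from D; removing C–H disconnects C from H; removing A–C disconnects A from C; removing B–F disconnects B from F — these are bridges.
In total 5 edges are bridges.

A-C, A-D, B-F, C-G, C-H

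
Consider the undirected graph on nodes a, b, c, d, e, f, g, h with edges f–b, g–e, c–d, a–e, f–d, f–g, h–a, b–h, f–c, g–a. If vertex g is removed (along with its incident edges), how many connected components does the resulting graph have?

1

With g gone, the remaining components are: {a, b, c, d, e, f, h}.
That is 1 component.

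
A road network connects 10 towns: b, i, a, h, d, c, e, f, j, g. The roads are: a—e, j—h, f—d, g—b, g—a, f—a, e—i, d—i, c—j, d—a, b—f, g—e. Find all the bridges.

The edges on the cycle f-d-a-f are not bridges since each lies on that cycle.
But removing j—h disconnects j from h; removing j—c disconnects j from c — these are bridges.

c-j, h-j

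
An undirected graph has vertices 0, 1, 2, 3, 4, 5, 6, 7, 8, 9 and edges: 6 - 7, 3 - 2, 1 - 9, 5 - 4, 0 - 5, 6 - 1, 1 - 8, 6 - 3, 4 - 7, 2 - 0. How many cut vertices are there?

Removing 1 increases the component count from 1 to 3, so 1 is a cut vertex.
Removing 6 increases the component count from 1 to 2, so 6 is a cut vertex.
By contrast removing 0 leaves 1 component; it is not a cut vertex. No other vertex is a cut vertex either.

2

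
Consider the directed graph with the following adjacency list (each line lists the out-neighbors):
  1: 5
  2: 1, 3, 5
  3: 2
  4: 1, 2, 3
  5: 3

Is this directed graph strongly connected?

No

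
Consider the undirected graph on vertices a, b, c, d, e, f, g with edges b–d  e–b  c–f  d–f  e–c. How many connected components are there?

3

a is isolated — a component by itself.
g is isolated — a component by itself.
Starting from b we can reach b, c, d, e, f. That is one component of size 5.
Total: 3 components.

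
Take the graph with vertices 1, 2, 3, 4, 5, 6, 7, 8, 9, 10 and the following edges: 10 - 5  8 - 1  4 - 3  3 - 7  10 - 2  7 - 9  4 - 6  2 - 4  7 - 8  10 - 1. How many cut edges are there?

3

The edges on the cycle 10-2-4-3-7-8-1-10 are not bridges since each lies on that cycle.
But removing 9 - 7 disconnects 9 from 7; removing 4 - 6 disconnects 4 from 6; removing 10 - 5 disconnects 10 from 5 — these are bridges.
That makes 3 bridges.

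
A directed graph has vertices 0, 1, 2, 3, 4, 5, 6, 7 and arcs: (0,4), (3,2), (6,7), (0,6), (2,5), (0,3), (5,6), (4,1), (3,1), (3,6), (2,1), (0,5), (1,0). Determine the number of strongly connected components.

4

{0, 1, 2, 3, 4} are all mutually reachable — one SCC of size 5.
{5} is an SCC by itself.
{6} is an SCC by itself.
{7} is an SCC by itself.
That gives 4 strongly connected components.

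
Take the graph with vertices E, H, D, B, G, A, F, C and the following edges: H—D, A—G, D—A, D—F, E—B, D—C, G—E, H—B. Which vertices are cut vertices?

Removing D increases the component count from 1 to 3, so D is a cut vertex.
By contrast removing G leaves 1 component; it is not a cut vertex. No other vertex is a cut vertex either.

D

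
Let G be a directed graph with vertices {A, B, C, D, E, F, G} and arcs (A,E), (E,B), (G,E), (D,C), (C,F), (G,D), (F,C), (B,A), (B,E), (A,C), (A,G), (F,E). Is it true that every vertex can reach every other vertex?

From E we can reach every vertex (A, B, C, D, E, F, G), and every vertex can reach E (A, B, C, D, E, F, G). So the whole graph is one strongly connected component.

Yes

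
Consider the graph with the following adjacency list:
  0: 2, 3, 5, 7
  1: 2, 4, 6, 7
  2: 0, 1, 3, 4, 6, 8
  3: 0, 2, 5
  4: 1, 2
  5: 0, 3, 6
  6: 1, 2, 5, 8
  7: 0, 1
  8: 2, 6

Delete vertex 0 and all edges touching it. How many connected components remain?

1

With 0 gone, the remaining components are: {1, 2, 3, 4, 5, 6, 7, 8}.
That is 1 component.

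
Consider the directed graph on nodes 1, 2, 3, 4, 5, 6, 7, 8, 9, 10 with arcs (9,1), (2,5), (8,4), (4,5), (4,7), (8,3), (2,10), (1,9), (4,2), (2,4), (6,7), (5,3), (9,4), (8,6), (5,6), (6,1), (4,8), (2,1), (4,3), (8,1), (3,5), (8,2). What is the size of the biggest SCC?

{1, 2, 3, 4, 5, 6, 8, 9} are all mutually reachable — one SCC of size 8.
{7} is an SCC by itself.
{10} is an SCC by itself.
The largest has 8 vertices.

8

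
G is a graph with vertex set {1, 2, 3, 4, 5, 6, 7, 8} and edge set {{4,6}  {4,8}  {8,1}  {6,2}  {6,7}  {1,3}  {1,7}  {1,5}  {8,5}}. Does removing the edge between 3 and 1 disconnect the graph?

Removing 3-1 leaves no path between 3 and 1: the component count goes from 1 to 2. So it is a bridge.

Yes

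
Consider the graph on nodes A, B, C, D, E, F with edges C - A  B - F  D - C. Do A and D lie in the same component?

Yes

From A we can reach A, C, D, which includes D.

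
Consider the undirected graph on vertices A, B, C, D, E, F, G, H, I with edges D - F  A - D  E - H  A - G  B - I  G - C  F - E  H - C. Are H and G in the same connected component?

From H we can reach A, C, D, E, F, G, H, which includes G.

Yes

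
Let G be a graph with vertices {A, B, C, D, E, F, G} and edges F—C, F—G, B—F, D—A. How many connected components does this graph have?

3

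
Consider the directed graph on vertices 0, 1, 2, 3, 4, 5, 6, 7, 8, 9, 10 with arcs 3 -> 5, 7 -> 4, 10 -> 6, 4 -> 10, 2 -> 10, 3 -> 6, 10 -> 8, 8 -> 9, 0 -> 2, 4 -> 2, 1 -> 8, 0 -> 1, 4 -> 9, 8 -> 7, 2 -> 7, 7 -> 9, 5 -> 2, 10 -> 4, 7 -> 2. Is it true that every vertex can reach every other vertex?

There is no directed path from 2 to 1, so the graph is not strongly connected.

No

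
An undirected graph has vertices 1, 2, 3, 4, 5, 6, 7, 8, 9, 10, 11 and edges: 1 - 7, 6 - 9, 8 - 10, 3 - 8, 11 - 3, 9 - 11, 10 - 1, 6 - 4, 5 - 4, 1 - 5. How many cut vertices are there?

Removing 1 increases the component count from 2 to 3, so 1 is a cut vertex.
By contrast removing 8 leaves 2 components; it is not a cut vertex. No other vertex is a cut vertex either.

1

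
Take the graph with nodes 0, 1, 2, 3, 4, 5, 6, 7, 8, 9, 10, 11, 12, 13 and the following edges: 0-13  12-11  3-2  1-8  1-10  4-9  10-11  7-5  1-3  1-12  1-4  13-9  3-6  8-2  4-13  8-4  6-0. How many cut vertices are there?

1

Removing 1 increases the component count from 2 to 3, so 1 is a cut vertex.
By contrast removing 3 leaves 2 components; it is not a cut vertex. No other vertex is a cut vertex either.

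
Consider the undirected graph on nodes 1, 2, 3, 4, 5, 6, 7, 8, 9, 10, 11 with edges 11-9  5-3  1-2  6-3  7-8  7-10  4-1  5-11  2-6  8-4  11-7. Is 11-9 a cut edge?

Yes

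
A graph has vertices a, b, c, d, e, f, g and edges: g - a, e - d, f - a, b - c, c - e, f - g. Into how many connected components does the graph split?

2

Starting from a we can reach a, f, g. That is one component of size 3.
Starting from b we can reach b, c, d, e. That is one component of size 4.
Total: 2 components.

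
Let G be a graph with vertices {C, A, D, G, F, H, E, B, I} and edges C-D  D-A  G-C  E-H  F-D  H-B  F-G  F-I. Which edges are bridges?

The edges on the cycle F-G-C-D-F are not bridges since each lies on that cycle.
But removing E-H disconnects E from H; removing D-A disconnects D from A; removing F-I disconnects F from I; removing B-H disconnects B from H — these are bridges.

A-D, B-H, E-H, F-I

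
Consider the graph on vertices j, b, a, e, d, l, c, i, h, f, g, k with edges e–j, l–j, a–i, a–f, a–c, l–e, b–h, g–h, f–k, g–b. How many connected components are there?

d is isolated — a component by itself.
Starting from b we can reach b, g, h. That is one component of size 3.
Starting from e we can reach e, j, l. That is one component of size 3.
Starting from a we can reach a, c, f, i, k. That is one component of size 5.
Total: 4 components.

4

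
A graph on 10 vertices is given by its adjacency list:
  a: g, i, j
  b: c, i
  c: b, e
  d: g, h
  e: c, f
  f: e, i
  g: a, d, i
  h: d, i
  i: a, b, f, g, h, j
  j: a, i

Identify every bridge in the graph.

The edges on the cycle i-f-e-c-b-i are not bridges since each lies on that cycle.
Every edge lies on some cycle, so there are no bridges.

none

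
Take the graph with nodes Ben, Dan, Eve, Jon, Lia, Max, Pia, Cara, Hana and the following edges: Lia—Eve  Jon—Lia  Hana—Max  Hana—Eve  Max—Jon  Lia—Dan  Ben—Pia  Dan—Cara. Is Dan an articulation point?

Yes

Deleting Dan raises the number of components from 2 to 3, so Dan is a cut vertex.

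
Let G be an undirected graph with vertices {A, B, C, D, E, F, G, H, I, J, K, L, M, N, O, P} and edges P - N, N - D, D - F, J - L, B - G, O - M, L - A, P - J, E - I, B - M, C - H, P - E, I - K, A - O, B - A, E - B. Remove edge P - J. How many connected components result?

P and J are still connected via P-E-B-A-L-J, so the component count stays at 2.

2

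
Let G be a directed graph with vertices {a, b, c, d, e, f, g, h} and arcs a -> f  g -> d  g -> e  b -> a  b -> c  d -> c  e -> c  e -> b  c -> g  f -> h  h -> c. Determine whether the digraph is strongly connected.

From a we can reach every vertex (a, b, c, d, e, f, g, h), and every vertex can reach a (a, b, c, d, e, f, g, h). So the whole graph is one strongly connected component.

Yes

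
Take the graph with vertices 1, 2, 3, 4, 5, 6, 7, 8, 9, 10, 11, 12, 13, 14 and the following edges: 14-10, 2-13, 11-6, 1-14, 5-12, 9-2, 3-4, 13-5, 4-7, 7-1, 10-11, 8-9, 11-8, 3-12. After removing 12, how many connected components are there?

1

With 12 gone, the remaining components are: {1, 2, 3, 4, 5, 6, 7, 8, 9, 10, 11, 13, 14}.
That is 1 component.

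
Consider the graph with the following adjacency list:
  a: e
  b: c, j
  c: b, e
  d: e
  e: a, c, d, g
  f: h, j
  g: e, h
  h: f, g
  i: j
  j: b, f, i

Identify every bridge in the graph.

The edges on the cycle j-b-c-e-g-h-f-j are not bridges since each lies on that cycle.
But removing e-a disconnects e from a; removing d-e disconnects d from e; removing j-i disconnects j from i — these are bridges.

a-e, d-e, i-j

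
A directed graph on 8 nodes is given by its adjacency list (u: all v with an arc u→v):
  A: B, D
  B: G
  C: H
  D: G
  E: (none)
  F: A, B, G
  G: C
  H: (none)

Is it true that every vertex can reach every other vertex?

There is no directed path from E to C, so the graph is not strongly connected.

No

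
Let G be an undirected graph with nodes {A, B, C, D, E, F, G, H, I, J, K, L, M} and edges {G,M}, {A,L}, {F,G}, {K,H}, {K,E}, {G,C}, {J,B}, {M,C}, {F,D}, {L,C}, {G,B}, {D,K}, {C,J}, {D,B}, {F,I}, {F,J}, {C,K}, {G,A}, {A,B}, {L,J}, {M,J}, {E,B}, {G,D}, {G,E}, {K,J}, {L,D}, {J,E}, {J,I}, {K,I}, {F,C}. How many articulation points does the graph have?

1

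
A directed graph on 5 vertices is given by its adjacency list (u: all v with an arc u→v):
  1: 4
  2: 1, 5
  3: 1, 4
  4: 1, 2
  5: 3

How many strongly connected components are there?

1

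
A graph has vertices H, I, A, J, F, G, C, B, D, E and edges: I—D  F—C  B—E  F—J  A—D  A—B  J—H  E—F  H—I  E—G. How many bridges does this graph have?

The edges on the cycle A-B-E-F-J-H-I-D-A are not bridges since each lies on that cycle.
But removing G—E disconnects G from E; removing C—F disconnects C from F — these are bridges.
That makes 2 bridges.

2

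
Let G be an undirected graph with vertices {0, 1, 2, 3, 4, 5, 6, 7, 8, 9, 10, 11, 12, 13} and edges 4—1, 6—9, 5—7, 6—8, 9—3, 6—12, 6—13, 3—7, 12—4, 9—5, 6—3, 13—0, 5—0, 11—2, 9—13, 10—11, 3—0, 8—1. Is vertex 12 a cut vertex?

Deleting 12 leaves 2 components (was 2), so 12 is not a cut vertex.

No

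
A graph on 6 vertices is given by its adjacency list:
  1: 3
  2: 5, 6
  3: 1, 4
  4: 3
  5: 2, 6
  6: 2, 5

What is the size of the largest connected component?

Starting from 1 we can reach 1, 3, 4. That is one component of size 3.
Starting from 2 we can reach 2, 5, 6. That is one component of size 3.
The largest has 3 vertices.

3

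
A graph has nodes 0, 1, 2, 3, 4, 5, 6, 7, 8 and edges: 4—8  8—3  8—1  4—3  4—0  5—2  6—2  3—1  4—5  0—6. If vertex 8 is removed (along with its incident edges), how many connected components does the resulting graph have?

2

With 8 gone, the remaining components are: {7}; {0, 1, 2, 3, 4, 5, 6}.
That is 2 components.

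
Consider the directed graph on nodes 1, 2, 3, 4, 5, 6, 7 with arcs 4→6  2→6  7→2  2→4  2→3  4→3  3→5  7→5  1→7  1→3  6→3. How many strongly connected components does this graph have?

7

{4} is an SCC by itself.
{7} is an SCC by itself.
{1} is an SCC by itself.
{2} is an SCC by itself.
{5} is an SCC by itself.
(and 2 more singleton SCCs)
That gives 7 strongly connected components.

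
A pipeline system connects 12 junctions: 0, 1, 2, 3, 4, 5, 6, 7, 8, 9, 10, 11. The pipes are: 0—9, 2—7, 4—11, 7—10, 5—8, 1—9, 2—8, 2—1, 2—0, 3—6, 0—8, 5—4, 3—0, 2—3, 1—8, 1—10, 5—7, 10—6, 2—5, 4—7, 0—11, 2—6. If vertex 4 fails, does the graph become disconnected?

Deleting 4 leaves 1 component (was 1) (its neighbors 5, 7, 11 remain connected to each other), so 4 is not a cut vertex.

No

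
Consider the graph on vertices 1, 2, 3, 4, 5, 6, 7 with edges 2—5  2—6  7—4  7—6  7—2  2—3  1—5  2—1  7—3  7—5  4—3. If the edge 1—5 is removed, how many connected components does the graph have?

1 and 5 are still connected via 1-2-5, so the component count stays at 1.

1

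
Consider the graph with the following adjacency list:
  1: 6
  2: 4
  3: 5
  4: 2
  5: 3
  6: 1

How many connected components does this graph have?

3

Starting from 3 we can reach 3, 5. That is one component of size 2.
Starting from 2 we can reach 2, 4. That is one component of size 2.
Starting from 1 we can reach 1, 6. That is one component of size 2.
Total: 3 components.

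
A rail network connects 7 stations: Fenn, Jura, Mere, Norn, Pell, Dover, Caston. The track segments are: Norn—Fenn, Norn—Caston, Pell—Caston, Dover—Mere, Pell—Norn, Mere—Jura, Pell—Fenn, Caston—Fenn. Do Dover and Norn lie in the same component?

No

The component containing Dover is {Jura, Mere, Dover}, and Norn is not in it.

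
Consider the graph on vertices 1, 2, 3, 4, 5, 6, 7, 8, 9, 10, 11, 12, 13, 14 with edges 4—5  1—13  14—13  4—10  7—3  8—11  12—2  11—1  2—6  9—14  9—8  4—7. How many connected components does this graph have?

Starting from 2 we can reach 2, 6, 12. That is one component of size 3.
Starting from 3 we can reach 3, 4, 5, 7, 10. That is one component of size 5.
Starting from 1 we can reach 1, 8, 9, 11, 13, 14. That is one component of size 6.
Total: 3 components.

3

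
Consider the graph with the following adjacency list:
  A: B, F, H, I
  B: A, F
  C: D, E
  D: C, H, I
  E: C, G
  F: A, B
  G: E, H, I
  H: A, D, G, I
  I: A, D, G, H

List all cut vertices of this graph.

A

Removing A increases the component count from 1 to 2, so A is a cut vertex.
By contrast removing G leaves 1 component; it is not a cut vertex. No other vertex is a cut vertex either.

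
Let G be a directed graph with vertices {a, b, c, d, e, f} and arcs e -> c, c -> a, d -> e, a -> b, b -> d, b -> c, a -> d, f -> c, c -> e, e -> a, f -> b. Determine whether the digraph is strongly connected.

There is no directed path from a to f, so the graph is not strongly connected.

No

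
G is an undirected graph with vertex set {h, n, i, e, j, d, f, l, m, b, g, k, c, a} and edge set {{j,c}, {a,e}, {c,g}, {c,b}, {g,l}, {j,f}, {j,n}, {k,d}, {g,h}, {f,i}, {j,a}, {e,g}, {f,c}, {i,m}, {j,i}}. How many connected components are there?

2

Starting from d we can reach d, k. That is one component of size 2.
Starting from a we can reach a, b, c, e, f, g, h, i, j, l, m, n. That is one component of size 12.
Total: 2 components.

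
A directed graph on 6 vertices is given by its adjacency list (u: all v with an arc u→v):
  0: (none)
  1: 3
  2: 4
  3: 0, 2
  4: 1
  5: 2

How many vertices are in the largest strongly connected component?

4

{1, 2, 3, 4} are all mutually reachable — one SCC of size 4.
{0} is an SCC by itself.
{5} is an SCC by itself.
The largest has 4 vertices.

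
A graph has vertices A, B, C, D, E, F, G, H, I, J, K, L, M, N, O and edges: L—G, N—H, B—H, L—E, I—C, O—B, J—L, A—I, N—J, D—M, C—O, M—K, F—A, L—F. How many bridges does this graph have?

The edges on the cycle N-J-L-F-A-I-C-O-B-H-N are not bridges since each lies on that cycle.
But removing M—K disconnects M from K; removing D—M disconnects D from M; removing L—E disconnects L from E; removing L—G disconnects L from G — these are bridges.
That makes 4 bridges.

4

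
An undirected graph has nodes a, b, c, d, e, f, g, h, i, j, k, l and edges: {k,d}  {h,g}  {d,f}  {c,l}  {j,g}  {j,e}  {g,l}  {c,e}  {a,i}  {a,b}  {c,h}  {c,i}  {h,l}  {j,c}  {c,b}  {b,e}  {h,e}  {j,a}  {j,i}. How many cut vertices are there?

Removing d increases the component count from 2 to 3, so d is a cut vertex.
By contrast removing c leaves 2 components; it is not a cut vertex. No other vertex is a cut vertex either.

1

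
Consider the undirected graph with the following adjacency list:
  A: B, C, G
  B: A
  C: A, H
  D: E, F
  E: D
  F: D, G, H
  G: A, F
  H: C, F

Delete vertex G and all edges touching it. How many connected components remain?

1

With G gone, the remaining components are: {A, B, C, D, E, F, H}.
That is 1 component.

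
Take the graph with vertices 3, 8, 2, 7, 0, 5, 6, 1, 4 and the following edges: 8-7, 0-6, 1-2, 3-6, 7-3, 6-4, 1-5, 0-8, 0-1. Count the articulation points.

Removing 0 increases the component count from 1 to 2, so 0 is a cut vertex.
Removing 1 increases the component count from 1 to 3, so 1 is a cut vertex.
Removing 6 increases the component count from 1 to 2, so 6 is a cut vertex.
By contrast removing 7 leaves 1 component; it is not a cut vertex. No other vertex is a cut vertex either.

3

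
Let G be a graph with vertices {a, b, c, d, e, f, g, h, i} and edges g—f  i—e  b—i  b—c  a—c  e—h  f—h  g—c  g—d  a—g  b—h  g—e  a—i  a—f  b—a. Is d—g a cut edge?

Yes

Removing d—g leaves no path between d and g: the component count goes from 1 to 2. So it is a bridge.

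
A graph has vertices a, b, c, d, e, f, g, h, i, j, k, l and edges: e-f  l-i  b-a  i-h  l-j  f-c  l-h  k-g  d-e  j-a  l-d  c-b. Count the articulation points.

1

Removing l increases the component count from 2 to 3, so l is a cut vertex.
By contrast removing c leaves 2 components; it is not a cut vertex. No other vertex is a cut vertex either.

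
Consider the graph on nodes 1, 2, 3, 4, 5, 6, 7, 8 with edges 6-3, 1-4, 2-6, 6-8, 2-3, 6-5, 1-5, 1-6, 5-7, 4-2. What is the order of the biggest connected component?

8

Starting from 1 we can reach 1, 2, 3, 4, 5, 6, 7, 8. That is one component of size 8.
The largest has 8 vertices.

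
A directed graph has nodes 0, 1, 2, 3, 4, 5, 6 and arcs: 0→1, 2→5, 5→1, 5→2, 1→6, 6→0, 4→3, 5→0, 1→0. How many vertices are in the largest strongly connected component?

{0, 1, 6} are all mutually reachable — one SCC of size 3.
{2, 5} are all mutually reachable — one SCC of size 2.
{4} is an SCC by itself.
{3} is an SCC by itself.
The largest has 3 vertices.

3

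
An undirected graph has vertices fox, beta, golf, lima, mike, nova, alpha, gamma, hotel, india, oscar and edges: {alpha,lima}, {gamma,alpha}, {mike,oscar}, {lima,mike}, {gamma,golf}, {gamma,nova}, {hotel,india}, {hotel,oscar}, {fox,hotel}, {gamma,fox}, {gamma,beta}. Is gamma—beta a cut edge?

Removing gamma—beta leaves no path between gamma and beta: the component count goes from 1 to 2. So it is a bridge.

Yes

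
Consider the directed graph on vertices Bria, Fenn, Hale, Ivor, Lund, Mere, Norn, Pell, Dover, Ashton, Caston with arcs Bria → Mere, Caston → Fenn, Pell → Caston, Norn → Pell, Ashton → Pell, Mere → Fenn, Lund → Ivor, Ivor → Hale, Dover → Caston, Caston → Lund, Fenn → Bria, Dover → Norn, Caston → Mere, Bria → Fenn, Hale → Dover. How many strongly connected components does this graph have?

{Hale, Ivor, Lund, Norn, Pell, Dover, Caston} are all mutually reachable — one SCC of size 7.
{Bria, Fenn, Mere} are all mutually reachable — one SCC of size 3.
{Ashton} is an SCC by itself.
That gives 3 strongly connected components.

3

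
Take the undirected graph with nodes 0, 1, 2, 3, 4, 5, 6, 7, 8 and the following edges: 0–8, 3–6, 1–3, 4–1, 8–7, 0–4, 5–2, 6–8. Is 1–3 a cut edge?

After removing 1–3, the path 1-4-0-8-6-3 still connects them, so the edge is not a bridge.

No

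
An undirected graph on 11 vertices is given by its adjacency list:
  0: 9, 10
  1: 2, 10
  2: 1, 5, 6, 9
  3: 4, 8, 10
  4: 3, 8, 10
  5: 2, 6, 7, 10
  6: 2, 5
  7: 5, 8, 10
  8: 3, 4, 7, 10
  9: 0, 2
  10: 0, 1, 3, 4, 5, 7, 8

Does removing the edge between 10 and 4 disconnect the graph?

After removing 10-4, the path 10-8-4 still connects them, so the edge is not a bridge.

No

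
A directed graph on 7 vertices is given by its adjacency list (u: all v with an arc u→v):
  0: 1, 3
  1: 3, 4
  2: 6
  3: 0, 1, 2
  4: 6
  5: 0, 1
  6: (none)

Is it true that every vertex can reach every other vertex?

No

There is no directed path from 3 to 5, so the graph is not strongly connected.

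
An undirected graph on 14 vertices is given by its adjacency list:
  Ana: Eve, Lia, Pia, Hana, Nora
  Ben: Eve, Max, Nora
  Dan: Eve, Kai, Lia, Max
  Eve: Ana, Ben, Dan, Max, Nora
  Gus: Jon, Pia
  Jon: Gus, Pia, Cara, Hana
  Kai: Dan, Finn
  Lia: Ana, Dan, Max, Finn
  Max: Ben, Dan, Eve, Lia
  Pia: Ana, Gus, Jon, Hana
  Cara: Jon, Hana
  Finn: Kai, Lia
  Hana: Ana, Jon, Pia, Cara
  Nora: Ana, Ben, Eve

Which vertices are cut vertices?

Ana

Removing Ana increases the component count from 1 to 2, so Ana is a cut vertex.
By contrast removing Gus leaves 1 component; it is not a cut vertex. No other vertex is a cut vertex either.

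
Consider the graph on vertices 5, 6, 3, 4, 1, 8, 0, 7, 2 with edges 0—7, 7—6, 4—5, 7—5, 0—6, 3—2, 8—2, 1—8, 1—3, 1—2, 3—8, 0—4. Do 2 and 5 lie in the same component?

No

The component containing 2 is {1, 2, 3, 8}, and 5 is not in it.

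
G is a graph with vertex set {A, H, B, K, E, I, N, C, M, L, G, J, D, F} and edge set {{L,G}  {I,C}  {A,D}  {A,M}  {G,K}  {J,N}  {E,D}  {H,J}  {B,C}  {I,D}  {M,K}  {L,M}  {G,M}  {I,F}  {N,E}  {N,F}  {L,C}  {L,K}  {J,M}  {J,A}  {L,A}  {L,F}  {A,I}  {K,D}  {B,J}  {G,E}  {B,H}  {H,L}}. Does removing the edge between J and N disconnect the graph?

No

After removing J–N, the path J-H-L-F-N still connects them, so the edge is not a bridge.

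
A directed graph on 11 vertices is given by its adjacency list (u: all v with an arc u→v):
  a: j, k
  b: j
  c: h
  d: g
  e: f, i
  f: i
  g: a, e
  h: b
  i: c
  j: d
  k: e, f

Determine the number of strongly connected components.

1

{a, b, c, d, e, f, g, h, i, j, k} are all mutually reachable — one SCC of size 11.
That gives 1 strongly connected component.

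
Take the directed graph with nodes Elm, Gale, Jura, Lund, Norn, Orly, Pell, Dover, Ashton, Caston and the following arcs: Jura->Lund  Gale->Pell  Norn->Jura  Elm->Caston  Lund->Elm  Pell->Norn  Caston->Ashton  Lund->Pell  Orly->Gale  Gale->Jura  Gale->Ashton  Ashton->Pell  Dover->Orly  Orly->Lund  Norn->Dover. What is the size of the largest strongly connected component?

10

{Elm, Gale, Jura, Lund, Norn, Orly, Pell, Dover, Ashton, Caston} are all mutually reachable — one SCC of size 10.
The largest has 10 vertices.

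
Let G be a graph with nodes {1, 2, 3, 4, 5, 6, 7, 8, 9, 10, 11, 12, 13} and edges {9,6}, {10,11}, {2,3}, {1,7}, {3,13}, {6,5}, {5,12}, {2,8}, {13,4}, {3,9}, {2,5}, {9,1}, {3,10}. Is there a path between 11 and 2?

Yes

From 11 we can reach 1, 2, 3, 4, 5, 6, 7, 8, 9, 10, 11, 12, 13, which includes 2.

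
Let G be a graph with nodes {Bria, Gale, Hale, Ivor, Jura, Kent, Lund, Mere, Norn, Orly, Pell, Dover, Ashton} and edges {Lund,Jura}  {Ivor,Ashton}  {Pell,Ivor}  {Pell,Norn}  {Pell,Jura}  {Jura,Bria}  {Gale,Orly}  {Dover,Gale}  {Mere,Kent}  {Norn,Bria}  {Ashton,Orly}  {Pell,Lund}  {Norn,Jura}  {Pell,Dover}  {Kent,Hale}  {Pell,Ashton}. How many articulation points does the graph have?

2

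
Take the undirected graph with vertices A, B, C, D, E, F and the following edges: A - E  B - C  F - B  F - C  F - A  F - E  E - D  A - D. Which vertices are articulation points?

Removing F increases the component count from 1 to 2, so F is a cut vertex.
By contrast removing E leaves 1 component; it is not a cut vertex. No other vertex is a cut vertex either.

F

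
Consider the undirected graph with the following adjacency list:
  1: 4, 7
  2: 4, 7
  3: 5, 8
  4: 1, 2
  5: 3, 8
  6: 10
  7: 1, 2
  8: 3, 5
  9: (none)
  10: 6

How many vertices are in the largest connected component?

4

9 is isolated — a component by itself.
Starting from 6 we can reach 6, 10. That is one component of size 2.
Starting from 3 we can reach 3, 5, 8. That is one component of size 3.
Starting from 1 we can reach 1, 2, 4, 7. That is one component of size 4.
The largest has 4 vertices.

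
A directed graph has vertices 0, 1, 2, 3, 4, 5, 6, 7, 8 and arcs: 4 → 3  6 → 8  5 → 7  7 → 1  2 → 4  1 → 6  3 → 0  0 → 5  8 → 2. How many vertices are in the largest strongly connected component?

{0, 1, 2, 3, 4, 5, 6, 7, 8} are all mutually reachable — one SCC of size 9.
The largest has 9 vertices.

9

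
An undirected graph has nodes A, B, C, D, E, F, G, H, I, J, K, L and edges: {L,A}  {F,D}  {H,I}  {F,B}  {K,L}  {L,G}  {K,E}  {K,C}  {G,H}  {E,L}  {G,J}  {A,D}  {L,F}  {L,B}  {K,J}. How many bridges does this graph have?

The edges on the cycle K-E-L-G-J-K are not bridges since each lies on that cycle.
But removing H-G disconnects H from G; removing H-I disconnects H from I; removing K-C disconnects K from C — these are bridges.
That makes 3 bridges.

3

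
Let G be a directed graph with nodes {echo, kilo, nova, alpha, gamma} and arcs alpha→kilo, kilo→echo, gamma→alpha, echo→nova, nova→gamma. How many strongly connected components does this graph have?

{echo, kilo, nova, alpha, gamma} are all mutually reachable — one SCC of size 5.
That gives 1 strongly connected component.

1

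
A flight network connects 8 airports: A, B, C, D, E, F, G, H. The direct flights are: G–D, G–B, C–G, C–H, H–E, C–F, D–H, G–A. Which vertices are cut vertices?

Removing C increases the component count from 1 to 2, so C is a cut vertex.
Removing G increases the component count from 1 to 3, so G is a cut vertex.
Removing H increases the component count from 1 to 2, so H is a cut vertex.
By contrast removing D leaves 1 component; it is not a cut vertex. No other vertex is a cut vertex either.

C, G, H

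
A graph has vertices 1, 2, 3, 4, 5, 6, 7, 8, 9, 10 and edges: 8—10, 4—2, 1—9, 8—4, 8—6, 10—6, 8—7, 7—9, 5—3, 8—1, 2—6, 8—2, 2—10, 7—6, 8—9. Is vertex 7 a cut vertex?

Deleting 7 leaves 2 components (was 2), so 7 is not a cut vertex.

No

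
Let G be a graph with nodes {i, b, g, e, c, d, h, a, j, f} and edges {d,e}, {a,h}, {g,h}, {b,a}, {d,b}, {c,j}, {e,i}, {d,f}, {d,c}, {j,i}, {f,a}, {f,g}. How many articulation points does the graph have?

1

Removing d increases the component count from 1 to 2, so d is a cut vertex.
By contrast removing g leaves 1 component; it is not a cut vertex. No other vertex is a cut vertex either.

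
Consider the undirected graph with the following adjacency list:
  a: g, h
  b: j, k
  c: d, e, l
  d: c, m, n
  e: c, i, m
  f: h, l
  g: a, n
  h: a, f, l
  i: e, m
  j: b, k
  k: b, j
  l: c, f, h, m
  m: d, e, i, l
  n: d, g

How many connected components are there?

2

Starting from b we can reach b, j, k. That is one component of size 3.
Starting from a we can reach a, c, d, e, f, g, h, i, l, m, n. That is one component of size 11.
Total: 2 components.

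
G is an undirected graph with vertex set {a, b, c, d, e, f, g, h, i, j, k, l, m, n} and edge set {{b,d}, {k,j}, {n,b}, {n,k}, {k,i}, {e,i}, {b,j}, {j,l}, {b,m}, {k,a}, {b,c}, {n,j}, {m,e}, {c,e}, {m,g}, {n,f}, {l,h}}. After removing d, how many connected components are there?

With d gone, the remaining components are: {a, b, c, e, f, g, h, i, j, k, l, m, n}.
That is 1 component.

1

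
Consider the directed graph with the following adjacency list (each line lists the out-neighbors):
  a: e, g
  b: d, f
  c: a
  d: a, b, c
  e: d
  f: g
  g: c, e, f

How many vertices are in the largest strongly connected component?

{a, b, c, d, e, f, g} are all mutually reachable — one SCC of size 7.
The largest has 7 vertices.

7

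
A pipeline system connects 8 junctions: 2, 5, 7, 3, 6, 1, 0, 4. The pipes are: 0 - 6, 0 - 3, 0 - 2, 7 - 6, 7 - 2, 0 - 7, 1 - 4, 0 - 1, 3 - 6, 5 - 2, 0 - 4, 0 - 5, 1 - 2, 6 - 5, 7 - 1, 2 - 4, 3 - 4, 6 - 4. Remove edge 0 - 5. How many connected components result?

1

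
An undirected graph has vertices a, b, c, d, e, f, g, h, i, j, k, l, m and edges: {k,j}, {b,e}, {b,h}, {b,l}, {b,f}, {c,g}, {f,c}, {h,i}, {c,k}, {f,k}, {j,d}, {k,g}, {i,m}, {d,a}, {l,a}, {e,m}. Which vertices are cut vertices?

Removing b increases the component count from 1 to 2, so b is a cut vertex.
By contrast removing m leaves 1 component; it is not a cut vertex. No other vertex is a cut vertex either.

b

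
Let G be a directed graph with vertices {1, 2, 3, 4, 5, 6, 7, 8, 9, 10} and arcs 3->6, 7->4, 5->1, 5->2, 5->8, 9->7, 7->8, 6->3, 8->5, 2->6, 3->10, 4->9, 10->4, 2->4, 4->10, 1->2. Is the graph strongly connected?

From 7 we can reach every vertex (1, 2, 3, 4, 5, 6, 7, 8, 9, 10), and every vertex can reach 7 (1, 2, 3, 4, 5, 6, 7, 8, 9, 10). So the whole graph is one strongly connected component.

Yes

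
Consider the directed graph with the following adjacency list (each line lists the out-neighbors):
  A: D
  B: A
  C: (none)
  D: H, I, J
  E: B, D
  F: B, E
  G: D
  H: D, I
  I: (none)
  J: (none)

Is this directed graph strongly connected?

There is no directed path from D to E, so the graph is not strongly connected.

No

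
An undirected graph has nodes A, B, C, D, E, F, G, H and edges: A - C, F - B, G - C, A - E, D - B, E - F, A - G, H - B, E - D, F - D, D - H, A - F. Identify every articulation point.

Removing A increases the component count from 1 to 2, so A is a cut vertex.
By contrast removing G leaves 1 component; it is not a cut vertex. No other vertex is a cut vertex either.

A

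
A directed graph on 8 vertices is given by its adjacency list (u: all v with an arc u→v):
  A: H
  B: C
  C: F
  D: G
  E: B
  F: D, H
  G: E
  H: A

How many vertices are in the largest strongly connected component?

6

{B, C, D, E, F, G} are all mutually reachable — one SCC of size 6.
{A, H} are all mutually reachable — one SCC of size 2.
The largest has 6 vertices.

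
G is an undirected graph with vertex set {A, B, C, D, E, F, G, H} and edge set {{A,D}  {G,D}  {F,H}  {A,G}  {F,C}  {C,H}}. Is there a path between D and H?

No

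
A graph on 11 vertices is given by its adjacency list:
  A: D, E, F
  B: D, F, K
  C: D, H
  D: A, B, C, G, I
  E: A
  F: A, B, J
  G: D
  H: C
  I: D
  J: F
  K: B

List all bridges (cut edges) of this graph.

The edges on the cycle D-B-F-A-D are not bridges since each lies on that cycle.
But removing B-K disconnects B from K; removing D-I disconnects D from I; removing H-C disconnects H from C; removing A-E disconnects A from E — these are bridges.
In total 7 edges are bridges.

A-E, B-K, C-D, C-H, D-G, D-I, F-J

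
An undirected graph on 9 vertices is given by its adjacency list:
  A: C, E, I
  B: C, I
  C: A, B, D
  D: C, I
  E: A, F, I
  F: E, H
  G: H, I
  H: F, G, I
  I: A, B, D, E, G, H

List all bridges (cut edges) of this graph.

none

The edges on the cycle D-C-B-I-D are not bridges since each lies on that cycle.
Every edge lies on some cycle, so there are no bridges.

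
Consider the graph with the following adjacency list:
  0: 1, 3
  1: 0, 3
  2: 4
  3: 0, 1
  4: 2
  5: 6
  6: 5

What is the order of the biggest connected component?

3

Starting from 5 we can reach 5, 6. That is one component of size 2.
Starting from 2 we can reach 2, 4. That is one component of size 2.
Starting from 0 we can reach 0, 1, 3. That is one component of size 3.
The largest has 3 vertices.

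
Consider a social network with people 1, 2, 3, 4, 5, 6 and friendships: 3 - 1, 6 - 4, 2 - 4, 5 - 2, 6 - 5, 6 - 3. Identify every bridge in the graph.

The edges on the cycle 6-5-2-4-6 are not bridges since each lies on that cycle.
But removing 3 - 1 disconnects 3 from 1; removing 6 - 3 disconnects 6 from 3 — these are bridges.

1-3, 3-6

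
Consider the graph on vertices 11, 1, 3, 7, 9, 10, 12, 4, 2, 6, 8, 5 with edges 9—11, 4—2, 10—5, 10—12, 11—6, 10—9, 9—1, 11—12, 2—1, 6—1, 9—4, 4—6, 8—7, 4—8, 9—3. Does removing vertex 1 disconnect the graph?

Deleting 1 leaves 1 component (was 1) (its neighbors 2, 6, 9 remain connected to each other), so 1 is not a cut vertex.

No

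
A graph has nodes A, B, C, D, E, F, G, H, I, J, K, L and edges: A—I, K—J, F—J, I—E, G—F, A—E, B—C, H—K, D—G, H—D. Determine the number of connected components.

L is isolated — a component by itself.
Starting from B we can reach B, C. That is one component of size 2.
Starting from A we can reach A, E, I. That is one component of size 3.
Starting from D we can reach D, F, G, H, J, K. That is one component of size 6.
Total: 4 components.

4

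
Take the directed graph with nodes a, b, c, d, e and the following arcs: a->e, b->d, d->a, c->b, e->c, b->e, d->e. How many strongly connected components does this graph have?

1

{a, b, c, d, e} are all mutually reachable — one SCC of size 5.
That gives 1 strongly connected component.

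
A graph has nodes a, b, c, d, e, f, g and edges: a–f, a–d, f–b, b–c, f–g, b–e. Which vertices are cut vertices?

a, b, f

Removing a increases the component count from 1 to 2, so a is a cut vertex.
Removing b increases the component count from 1 to 3, so b is a cut vertex.
Removing f increases the component count from 1 to 3, so f is a cut vertex.
By contrast removing c leaves 1 component; it is not a cut vertex. No other vertex is a cut vertex either.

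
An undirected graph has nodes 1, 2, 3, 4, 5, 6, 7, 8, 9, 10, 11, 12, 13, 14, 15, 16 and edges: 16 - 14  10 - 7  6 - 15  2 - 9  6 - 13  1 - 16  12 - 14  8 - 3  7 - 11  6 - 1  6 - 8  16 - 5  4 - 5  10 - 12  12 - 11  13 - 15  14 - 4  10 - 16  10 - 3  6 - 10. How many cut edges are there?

The edges on the cycle 6-13-15-6 are not bridges since each lies on that cycle.
But removing 2 - 9 disconnects 2 from 9 — this is a bridge.

1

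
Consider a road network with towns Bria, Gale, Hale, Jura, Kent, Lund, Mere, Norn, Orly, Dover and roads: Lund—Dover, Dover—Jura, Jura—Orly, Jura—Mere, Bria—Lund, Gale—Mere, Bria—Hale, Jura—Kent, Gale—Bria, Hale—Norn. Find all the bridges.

The edges on the cycle Gale-Bria-Lund-Dover-Jura-Mere-Gale are not bridges since each lies on that cycle.
But removing Orly—Jura disconnects Orly from Jura; removing Jura—Kent disconnects Jura from Kent; removing Bria—Hale disconnects Bria from Hale; removing Norn—Hale disconnects Norn from Hale — these are bridges.

Bria-Hale, Hale-Norn, Jura-Kent, Jura-Orly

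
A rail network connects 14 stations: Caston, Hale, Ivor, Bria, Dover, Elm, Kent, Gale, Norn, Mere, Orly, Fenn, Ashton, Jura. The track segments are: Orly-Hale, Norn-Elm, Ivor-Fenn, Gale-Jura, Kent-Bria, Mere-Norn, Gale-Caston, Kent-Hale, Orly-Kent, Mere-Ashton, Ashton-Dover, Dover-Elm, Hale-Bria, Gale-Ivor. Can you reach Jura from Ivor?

From Ivor we can reach Fenn, Gale, Ivor, Jura, Caston, which includes Jura.

Yes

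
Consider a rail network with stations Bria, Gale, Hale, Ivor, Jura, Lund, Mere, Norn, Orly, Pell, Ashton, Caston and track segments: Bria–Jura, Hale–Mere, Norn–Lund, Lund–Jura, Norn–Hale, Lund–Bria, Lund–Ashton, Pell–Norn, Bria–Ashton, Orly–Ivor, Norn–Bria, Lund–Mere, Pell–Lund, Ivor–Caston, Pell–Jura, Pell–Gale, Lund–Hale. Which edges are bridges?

Caston-Ivor, Gale-Pell, Ivor-Orly

The edges on the cycle Lund-Hale-Mere-Lund are not bridges since each lies on that cycle.
But removing Ivor–Caston disconnects Ivor from Caston; removing Pell–Gale disconnects Pell from Gale; removing Orly–Ivor disconnects Orly from Ivor — these are bridges.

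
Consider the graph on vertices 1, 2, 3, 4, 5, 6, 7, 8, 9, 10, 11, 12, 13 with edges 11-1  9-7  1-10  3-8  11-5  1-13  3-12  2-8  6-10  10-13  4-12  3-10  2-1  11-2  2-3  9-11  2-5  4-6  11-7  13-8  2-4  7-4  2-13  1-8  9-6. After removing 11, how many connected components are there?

1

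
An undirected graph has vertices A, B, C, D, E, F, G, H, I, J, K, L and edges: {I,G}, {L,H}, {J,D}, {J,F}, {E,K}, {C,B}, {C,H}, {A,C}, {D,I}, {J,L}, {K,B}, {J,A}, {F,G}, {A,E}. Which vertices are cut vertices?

Removing J increases the component count from 1 to 2, so J is a cut vertex.
By contrast removing K leaves 1 component; it is not a cut vertex. No other vertex is a cut vertex either.

J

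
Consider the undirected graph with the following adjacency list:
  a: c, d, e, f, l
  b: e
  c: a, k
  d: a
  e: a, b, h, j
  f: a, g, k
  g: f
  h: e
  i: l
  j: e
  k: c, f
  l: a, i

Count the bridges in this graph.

8

The edges on the cycle k-f-a-c-k are not bridges since each lies on that cycle.
But removing j-e disconnects j from e; removing d-a disconnects d from a; removing e-b disconnects e from b; removing a-e disconnects a from e — these are bridges.
In total 8 edges are bridges.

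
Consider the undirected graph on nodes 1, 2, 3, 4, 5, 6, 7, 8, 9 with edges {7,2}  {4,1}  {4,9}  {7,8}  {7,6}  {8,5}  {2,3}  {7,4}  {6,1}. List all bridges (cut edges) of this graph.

The edges on the cycle 7-6-1-4-7 are not bridges since each lies on that cycle.
But removing 8-7 disconnects 8 from 7; removing 2-3 disconnects 2 from 3; removing 5-8 disconnects 5 from 8; removing 4-9 disconnects 4 from 9 — these are bridges.
In total 5 edges are bridges.

2-3, 2-7, 4-9, 5-8, 7-8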